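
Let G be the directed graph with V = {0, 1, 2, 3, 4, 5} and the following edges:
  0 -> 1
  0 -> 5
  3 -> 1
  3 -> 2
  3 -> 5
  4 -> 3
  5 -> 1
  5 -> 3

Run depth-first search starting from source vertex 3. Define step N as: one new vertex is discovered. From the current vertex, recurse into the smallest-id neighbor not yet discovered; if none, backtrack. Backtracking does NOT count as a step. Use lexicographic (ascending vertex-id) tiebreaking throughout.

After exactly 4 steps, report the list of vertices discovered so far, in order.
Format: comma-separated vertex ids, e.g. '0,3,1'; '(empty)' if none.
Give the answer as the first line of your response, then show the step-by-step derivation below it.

3,1,2,5

step 1: discover 3; path=3; order=3
step 2: discover 1; path=3>1; order=3,1
step 3: discover 2; path=3>2; order=3,1,2
step 4: discover 5; path=3>5; order=3,1,2,5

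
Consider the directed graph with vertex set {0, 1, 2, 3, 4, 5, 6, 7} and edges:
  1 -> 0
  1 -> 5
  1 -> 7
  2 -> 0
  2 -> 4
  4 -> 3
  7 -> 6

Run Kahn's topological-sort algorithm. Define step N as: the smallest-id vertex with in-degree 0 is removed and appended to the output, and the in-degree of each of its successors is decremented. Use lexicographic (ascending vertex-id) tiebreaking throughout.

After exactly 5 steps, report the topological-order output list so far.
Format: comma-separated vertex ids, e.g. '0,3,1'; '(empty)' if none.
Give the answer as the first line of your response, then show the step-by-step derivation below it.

1,2,0,4,3

step 1: output 1; order=[1]; indeg=(1,0,0,1,1,0,1,0)
step 2: output 2; order=[1,2]; indeg=(0,0,0,1,0,0,1,0)
step 3: output 0; order=[1,2,0]; indeg=(0,0,0,1,0,0,1,0)
step 4: output 4; order=[1,2,0,4]; indeg=(0,0,0,0,0,0,1,0)
step 5: output 3; order=[1,2,0,4,3]; indeg=(0,0,0,0,0,0,1,0)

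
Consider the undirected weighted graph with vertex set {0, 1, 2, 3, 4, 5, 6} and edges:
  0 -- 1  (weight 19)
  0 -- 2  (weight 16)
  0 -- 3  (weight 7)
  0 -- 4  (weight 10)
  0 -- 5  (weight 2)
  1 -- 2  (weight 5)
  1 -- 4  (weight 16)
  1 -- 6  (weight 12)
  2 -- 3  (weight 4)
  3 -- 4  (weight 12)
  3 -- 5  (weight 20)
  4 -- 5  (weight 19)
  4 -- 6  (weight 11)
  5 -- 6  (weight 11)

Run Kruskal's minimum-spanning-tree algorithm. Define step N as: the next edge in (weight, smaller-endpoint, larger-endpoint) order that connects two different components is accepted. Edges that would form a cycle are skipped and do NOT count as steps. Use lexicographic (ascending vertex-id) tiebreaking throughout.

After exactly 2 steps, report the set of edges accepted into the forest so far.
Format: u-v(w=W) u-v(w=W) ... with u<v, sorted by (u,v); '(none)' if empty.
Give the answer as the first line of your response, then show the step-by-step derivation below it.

0-5(w=2) 2-3(w=4)

step 1: add edge 0-5 (w=2); MST = {0-5(w=2)}
step 2: add edge 2-3 (w=4); MST = {0-5(w=2) 2-3(w=4)}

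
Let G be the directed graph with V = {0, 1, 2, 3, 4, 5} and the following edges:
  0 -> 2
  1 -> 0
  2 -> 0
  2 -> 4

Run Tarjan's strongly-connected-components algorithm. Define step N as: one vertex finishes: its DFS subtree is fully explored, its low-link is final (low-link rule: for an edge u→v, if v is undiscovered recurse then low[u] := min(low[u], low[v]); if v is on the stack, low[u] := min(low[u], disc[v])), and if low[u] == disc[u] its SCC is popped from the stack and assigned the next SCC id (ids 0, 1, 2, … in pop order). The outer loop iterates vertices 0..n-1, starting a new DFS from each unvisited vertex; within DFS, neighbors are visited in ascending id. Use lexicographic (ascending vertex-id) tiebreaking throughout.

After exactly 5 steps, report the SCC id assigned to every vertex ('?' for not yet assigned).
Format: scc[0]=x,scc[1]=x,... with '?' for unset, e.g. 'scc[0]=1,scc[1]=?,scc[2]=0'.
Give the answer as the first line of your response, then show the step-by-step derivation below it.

scc[0]=1,scc[1]=2,scc[2]=1,scc[3]=3,scc[4]=0,scc[5]=?

step 1: low=(low[0]=0,low[1]=?,low[2]=0,low[3]=?,low[4]=2,low[5]=?); scc=(scc[0]=?,scc[1]=?,scc[2]=?,scc[3]=?,scc[4]=0,scc[5]=?)
step 2: low=(low[0]=0,low[1]=?,low[2]=0,low[3]=?,low[4]=2,low[5]=?); scc=(scc[0]=?,scc[1]=?,scc[2]=?,scc[3]=?,scc[4]=0,scc[5]=?)
step 3: low=(low[0]=0,low[1]=?,low[2]=0,low[3]=?,low[4]=2,low[5]=?); scc=(scc[0]=1,scc[1]=?,scc[2]=1,scc[3]=?,scc[4]=0,scc[5]=?)
step 4: low=(low[0]=0,low[1]=3,low[2]=0,low[3]=?,low[4]=2,low[5]=?); scc=(scc[0]=1,scc[1]=2,scc[2]=1,scc[3]=?,scc[4]=0,scc[5]=?)
step 5: low=(low[0]=0,low[1]=3,low[2]=0,low[3]=4,low[4]=2,low[5]=?); scc=(scc[0]=1,scc[1]=2,scc[2]=1,scc[3]=3,scc[4]=0,scc[5]=?)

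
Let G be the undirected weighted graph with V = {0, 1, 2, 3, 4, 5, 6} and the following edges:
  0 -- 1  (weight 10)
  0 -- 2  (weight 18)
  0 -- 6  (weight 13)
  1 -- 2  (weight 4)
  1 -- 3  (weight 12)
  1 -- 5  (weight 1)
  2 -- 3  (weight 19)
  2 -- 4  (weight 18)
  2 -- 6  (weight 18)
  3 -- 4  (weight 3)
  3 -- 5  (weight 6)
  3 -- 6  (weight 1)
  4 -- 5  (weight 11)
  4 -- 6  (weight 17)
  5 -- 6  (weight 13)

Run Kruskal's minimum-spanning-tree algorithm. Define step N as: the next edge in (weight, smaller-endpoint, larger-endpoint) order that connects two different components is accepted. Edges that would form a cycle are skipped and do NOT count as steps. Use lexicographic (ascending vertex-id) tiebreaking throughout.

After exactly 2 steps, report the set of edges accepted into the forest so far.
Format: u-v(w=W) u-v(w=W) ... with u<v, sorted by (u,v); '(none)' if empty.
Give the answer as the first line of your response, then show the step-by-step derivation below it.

1-5(w=1) 3-6(w=1)

step 1: add edge 1-5 (w=1); MST = {1-5(w=1)}
step 2: add edge 3-6 (w=1); MST = {1-5(w=1) 3-6(w=1)}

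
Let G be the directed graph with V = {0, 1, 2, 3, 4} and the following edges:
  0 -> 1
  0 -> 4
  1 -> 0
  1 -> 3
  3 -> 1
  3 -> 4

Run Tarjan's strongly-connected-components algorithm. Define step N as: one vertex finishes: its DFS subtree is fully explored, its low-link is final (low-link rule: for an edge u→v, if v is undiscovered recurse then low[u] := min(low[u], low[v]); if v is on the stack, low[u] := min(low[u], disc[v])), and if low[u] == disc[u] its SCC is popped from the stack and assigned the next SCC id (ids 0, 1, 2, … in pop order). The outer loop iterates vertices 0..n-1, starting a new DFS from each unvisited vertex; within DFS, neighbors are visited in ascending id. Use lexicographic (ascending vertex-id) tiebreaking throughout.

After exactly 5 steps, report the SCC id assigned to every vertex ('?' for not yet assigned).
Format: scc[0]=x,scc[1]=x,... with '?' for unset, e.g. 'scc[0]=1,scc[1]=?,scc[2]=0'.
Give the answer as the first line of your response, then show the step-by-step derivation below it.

scc[0]=1,scc[1]=1,scc[2]=2,scc[3]=1,scc[4]=0

step 1: low=(low[0]=0,low[1]=0,low[2]=?,low[3]=1,low[4]=3); scc=(scc[0]=?,scc[1]=?,scc[2]=?,scc[3]=?,scc[4]=0)
step 2: low=(low[0]=0,low[1]=0,low[2]=?,low[3]=1,low[4]=3); scc=(scc[0]=?,scc[1]=?,scc[2]=?,scc[3]=?,scc[4]=0)
step 3: low=(low[0]=0,low[1]=0,low[2]=?,low[3]=1,low[4]=3); scc=(scc[0]=?,scc[1]=?,scc[2]=?,scc[3]=?,scc[4]=0)
step 4: low=(low[0]=0,low[1]=0,low[2]=?,low[3]=1,low[4]=3); scc=(scc[0]=1,scc[1]=1,scc[2]=?,scc[3]=1,scc[4]=0)
step 5: low=(low[0]=0,low[1]=0,low[2]=4,low[3]=1,low[4]=3); scc=(scc[0]=1,scc[1]=1,scc[2]=2,scc[3]=1,scc[4]=0)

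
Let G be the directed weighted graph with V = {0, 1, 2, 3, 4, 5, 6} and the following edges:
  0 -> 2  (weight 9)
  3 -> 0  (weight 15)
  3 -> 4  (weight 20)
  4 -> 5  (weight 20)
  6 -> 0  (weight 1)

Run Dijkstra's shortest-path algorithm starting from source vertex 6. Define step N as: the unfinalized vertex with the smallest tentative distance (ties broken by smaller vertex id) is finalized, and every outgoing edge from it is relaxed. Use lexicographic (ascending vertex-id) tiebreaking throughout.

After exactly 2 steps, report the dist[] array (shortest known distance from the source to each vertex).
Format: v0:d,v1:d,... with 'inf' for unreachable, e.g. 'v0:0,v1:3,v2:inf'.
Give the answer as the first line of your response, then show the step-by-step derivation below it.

v0:1,v1:inf,v2:10,v3:inf,v4:inf,v5:inf,v6:0

step 1: dist = v0:1,v1:inf,v2:inf,v3:inf,v4:inf,v5:inf,v6:0
step 2: dist = v0:1,v1:inf,v2:10,v3:inf,v4:inf,v5:inf,v6:0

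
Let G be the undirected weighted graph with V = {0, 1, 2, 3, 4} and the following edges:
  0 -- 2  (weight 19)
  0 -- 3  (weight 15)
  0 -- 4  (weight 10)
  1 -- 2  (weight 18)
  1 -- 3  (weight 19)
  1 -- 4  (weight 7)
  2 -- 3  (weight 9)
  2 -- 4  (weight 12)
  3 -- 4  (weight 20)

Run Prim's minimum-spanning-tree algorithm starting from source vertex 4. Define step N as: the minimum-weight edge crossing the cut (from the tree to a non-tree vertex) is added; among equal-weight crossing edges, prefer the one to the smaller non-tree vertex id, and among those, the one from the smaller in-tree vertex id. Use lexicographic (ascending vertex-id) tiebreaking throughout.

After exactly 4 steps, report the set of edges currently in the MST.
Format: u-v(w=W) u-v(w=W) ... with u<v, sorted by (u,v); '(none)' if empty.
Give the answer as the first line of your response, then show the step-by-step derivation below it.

0-4(w=10) 1-4(w=7) 2-3(w=9) 2-4(w=12)

step 1: add edge 1-4 (w=7); MST = {1-4(w=7)}
step 2: add edge 0-4 (w=10); MST = {0-4(w=10) 1-4(w=7)}
step 3: add edge 2-4 (w=12); MST = {0-4(w=10) 1-4(w=7) 2-4(w=12)}
step 4: add edge 2-3 (w=9); MST = {0-4(w=10) 1-4(w=7) 2-3(w=9) 2-4(w=12)}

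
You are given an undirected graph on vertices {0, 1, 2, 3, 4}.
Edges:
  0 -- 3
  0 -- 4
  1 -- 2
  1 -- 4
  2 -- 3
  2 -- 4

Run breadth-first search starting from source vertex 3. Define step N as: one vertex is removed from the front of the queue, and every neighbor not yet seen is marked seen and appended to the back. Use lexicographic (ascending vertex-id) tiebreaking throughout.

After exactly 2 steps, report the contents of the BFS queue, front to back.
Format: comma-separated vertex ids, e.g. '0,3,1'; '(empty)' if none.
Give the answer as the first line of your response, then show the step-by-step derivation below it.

2,4

step 1: dequeue 3; queue=[0,2]; order=3
step 2: dequeue 0; queue=[2,4]; order=3,0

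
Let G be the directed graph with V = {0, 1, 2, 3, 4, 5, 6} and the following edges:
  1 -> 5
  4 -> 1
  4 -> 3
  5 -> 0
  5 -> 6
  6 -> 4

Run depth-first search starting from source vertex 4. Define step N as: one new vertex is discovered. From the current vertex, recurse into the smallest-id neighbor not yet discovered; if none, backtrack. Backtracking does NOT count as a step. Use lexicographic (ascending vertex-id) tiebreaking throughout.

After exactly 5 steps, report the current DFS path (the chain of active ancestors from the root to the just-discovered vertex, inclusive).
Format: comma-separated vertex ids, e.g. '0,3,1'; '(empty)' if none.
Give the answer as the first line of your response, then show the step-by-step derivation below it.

4,1,5,6

step 1: discover 4; path=4; order=4
step 2: discover 1; path=4>1; order=4,1
step 3: discover 5; path=4>1>5; order=4,1,5
step 4: discover 0; path=4>1>5>0; order=4,1,5,0
step 5: discover 6; path=4>1>5>6; order=4,1,5,0,6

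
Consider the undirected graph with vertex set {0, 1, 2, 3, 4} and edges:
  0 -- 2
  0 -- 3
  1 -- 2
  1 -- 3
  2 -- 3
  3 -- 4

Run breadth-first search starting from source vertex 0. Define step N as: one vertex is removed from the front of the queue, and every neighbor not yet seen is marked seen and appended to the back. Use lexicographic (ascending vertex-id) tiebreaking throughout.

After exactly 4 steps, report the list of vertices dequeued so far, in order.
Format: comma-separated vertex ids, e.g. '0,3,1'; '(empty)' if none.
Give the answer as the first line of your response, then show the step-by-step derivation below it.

0,2,3,1

step 1: dequeue 0; queue=[2,3]; order=0
step 2: dequeue 2; queue=[3,1]; order=0,2
step 3: dequeue 3; queue=[1,4]; order=0,2,3
step 4: dequeue 1; queue=[4]; order=0,2,3,1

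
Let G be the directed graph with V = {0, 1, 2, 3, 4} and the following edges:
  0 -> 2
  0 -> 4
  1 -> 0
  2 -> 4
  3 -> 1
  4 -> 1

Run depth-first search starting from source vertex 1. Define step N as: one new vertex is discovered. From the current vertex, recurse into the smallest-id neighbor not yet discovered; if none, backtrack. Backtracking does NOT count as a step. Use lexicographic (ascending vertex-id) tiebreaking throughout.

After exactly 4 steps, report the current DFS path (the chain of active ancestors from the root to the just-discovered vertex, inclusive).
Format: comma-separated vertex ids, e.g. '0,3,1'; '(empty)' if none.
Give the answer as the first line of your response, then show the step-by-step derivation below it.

1,0,2,4

step 1: discover 1; path=1; order=1
step 2: discover 0; path=1>0; order=1,0
step 3: discover 2; path=1>0>2; order=1,0,2
step 4: discover 4; path=1>0>2>4; order=1,0,2,4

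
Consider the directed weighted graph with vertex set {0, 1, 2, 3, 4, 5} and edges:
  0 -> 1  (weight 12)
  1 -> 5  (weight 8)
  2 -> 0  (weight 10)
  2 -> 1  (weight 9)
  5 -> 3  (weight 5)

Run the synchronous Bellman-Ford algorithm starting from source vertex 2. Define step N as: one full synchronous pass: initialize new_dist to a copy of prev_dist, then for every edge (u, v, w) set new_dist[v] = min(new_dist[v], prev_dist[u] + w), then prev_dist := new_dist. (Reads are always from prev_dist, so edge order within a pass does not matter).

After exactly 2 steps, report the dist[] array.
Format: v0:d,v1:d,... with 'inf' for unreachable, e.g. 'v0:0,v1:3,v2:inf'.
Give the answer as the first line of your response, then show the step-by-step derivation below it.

v0:10,v1:9,v2:0,v3:inf,v4:inf,v5:17

step 1: dist = v0:10,v1:9,v2:0,v3:inf,v4:inf,v5:inf
step 2: dist = v0:10,v1:9,v2:0,v3:inf,v4:inf,v5:17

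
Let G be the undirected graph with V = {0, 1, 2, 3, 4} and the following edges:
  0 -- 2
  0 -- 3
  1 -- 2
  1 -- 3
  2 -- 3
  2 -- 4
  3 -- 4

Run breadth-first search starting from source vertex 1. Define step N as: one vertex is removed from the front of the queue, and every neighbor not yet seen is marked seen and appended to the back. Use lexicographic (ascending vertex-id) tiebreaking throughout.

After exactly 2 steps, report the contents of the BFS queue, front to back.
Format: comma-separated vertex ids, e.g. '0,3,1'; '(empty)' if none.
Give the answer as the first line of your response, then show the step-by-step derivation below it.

3,0,4

step 1: dequeue 1; queue=[2,3]; order=1
step 2: dequeue 2; queue=[3,0,4]; order=1,2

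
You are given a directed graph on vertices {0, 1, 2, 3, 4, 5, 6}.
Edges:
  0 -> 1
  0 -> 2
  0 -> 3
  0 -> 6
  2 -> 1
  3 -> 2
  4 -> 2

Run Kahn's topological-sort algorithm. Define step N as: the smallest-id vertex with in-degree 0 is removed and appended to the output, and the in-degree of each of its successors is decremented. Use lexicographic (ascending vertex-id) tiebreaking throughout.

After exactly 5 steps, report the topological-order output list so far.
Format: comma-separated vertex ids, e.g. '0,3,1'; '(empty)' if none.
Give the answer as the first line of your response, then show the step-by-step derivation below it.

0,3,4,2,1

step 1: output 0; order=[0]; indeg=(0,1,2,0,0,0,0)
step 2: output 3; order=[0,3]; indeg=(0,1,1,0,0,0,0)
step 3: output 4; order=[0,3,4]; indeg=(0,1,0,0,0,0,0)
step 4: output 2; order=[0,3,4,2]; indeg=(0,0,0,0,0,0,0)
step 5: output 1; order=[0,3,4,2,1]; indeg=(0,0,0,0,0,0,0)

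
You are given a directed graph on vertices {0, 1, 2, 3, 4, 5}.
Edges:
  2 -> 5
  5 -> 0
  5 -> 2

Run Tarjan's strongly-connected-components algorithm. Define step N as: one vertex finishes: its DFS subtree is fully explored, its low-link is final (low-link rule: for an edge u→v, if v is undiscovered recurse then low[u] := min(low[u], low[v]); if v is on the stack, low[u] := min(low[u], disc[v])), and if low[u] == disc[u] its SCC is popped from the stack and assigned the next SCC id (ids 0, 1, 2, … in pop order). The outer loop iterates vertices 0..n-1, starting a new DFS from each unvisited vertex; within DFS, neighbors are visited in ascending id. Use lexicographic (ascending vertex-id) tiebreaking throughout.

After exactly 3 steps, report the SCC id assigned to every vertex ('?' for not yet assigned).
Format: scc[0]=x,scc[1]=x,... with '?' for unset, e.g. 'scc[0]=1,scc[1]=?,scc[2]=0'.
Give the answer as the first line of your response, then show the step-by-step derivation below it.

scc[0]=0,scc[1]=1,scc[2]=?,scc[3]=?,scc[4]=?,scc[5]=?

step 1: low=(low[0]=0,low[1]=?,low[2]=?,low[3]=?,low[4]=?,low[5]=?); scc=(scc[0]=0,scc[1]=?,scc[2]=?,scc[3]=?,scc[4]=?,scc[5]=?)
step 2: low=(low[0]=0,low[1]=1,low[2]=?,low[3]=?,low[4]=?,low[5]=?); scc=(scc[0]=0,scc[1]=1,scc[2]=?,scc[3]=?,scc[4]=?,scc[5]=?)
step 3: low=(low[0]=0,low[1]=1,low[2]=2,low[3]=?,low[4]=?,low[5]=2); scc=(scc[0]=0,scc[1]=1,scc[2]=?,scc[3]=?,scc[4]=?,scc[5]=?)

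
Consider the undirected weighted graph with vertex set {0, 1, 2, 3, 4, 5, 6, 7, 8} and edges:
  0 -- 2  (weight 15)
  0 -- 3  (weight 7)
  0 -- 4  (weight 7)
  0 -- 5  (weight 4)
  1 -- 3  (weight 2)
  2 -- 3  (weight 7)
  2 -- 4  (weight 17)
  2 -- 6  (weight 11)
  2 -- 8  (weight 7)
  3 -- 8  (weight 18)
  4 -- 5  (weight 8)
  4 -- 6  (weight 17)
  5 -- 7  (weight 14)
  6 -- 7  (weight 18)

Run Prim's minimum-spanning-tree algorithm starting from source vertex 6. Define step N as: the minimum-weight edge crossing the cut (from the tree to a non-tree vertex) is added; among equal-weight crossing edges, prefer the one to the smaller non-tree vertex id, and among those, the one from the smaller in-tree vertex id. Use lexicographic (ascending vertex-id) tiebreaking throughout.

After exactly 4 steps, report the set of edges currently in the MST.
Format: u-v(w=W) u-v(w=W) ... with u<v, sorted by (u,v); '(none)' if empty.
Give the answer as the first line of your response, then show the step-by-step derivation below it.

0-3(w=7) 1-3(w=2) 2-3(w=7) 2-6(w=11)

step 1: add edge 2-6 (w=11); MST = {2-6(w=11)}
step 2: add edge 2-3 (w=7); MST = {2-3(w=7) 2-6(w=11)}
step 3: add edge 1-3 (w=2); MST = {1-3(w=2) 2-3(w=7) 2-6(w=11)}
step 4: add edge 0-3 (w=7); MST = {0-3(w=7) 1-3(w=2) 2-3(w=7) 2-6(w=11)}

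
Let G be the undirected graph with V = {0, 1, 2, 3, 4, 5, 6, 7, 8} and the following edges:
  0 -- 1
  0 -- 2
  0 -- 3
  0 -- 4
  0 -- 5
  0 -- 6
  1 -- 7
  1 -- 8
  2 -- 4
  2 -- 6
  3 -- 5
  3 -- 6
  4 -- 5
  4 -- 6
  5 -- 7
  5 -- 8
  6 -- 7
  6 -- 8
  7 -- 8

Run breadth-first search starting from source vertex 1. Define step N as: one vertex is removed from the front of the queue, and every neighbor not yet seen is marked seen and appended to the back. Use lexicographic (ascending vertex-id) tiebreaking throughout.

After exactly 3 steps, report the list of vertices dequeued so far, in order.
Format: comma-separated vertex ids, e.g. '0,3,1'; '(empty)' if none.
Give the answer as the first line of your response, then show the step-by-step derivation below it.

1,0,7

step 1: dequeue 1; queue=[0,7,8]; order=1
step 2: dequeue 0; queue=[7,8,2,3,4,5,6]; order=1,0
step 3: dequeue 7; queue=[8,2,3,4,5,6]; order=1,0,7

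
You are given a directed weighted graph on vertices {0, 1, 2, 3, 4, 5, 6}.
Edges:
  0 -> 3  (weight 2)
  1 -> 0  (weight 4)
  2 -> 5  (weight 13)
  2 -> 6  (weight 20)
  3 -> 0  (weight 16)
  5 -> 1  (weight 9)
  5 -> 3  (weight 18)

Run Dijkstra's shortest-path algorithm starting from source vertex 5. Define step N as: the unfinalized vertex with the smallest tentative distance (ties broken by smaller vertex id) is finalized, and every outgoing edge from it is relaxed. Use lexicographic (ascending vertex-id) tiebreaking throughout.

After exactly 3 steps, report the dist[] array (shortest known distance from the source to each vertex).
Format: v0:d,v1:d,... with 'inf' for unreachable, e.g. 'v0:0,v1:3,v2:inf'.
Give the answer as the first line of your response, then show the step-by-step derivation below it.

v0:13,v1:9,v2:inf,v3:15,v4:inf,v5:0,v6:inf

step 1: dist = v0:inf,v1:9,v2:inf,v3:18,v4:inf,v5:0,v6:inf
step 2: dist = v0:13,v1:9,v2:inf,v3:18,v4:inf,v5:0,v6:inf
step 3: dist = v0:13,v1:9,v2:inf,v3:15,v4:inf,v5:0,v6:inf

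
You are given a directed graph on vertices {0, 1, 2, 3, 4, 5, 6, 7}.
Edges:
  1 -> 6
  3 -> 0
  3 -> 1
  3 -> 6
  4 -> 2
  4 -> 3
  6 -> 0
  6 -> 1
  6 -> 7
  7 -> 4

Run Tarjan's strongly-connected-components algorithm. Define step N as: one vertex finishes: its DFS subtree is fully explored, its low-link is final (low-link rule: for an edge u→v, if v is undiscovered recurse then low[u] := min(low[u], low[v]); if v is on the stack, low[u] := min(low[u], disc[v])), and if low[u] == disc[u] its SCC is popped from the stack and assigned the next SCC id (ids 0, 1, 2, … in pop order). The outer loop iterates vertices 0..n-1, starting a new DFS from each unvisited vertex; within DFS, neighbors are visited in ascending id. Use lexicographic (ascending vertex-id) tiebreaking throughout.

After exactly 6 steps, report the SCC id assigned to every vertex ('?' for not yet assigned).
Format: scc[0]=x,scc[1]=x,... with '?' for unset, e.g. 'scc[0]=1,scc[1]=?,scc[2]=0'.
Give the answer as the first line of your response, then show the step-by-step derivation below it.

scc[0]=0,scc[1]=?,scc[2]=1,scc[3]=?,scc[4]=?,scc[5]=?,scc[6]=?,scc[7]=?

step 1: low=(low[0]=0,low[1]=?,low[2]=?,low[3]=?,low[4]=?,low[5]=?,low[6]=?,low[7]=?); scc=(scc[0]=0,scc[1]=?,scc[2]=?,scc[3]=?,scc[4]=?,scc[5]=?,scc[6]=?,scc[7]=?)
step 2: low=(low[0]=0,low[1]=1,low[2]=5,low[3]=?,low[4]=4,low[5]=?,low[6]=1,low[7]=3); scc=(scc[0]=0,scc[1]=?,scc[2]=1,scc[3]=?,scc[4]=?,scc[5]=?,scc[6]=?,scc[7]=?)
step 3: low=(low[0]=0,low[1]=1,low[2]=5,low[3]=1,low[4]=4,low[5]=?,low[6]=1,low[7]=3); scc=(scc[0]=0,scc[1]=?,scc[2]=1,scc[3]=?,scc[4]=?,scc[5]=?,scc[6]=?,scc[7]=?)
step 4: low=(low[0]=0,low[1]=1,low[2]=5,low[3]=1,low[4]=1,low[5]=?,low[6]=1,low[7]=3); scc=(scc[0]=0,scc[1]=?,scc[2]=1,scc[3]=?,scc[4]=?,scc[5]=?,scc[6]=?,scc[7]=?)
step 5: low=(low[0]=0,low[1]=1,low[2]=5,low[3]=1,low[4]=1,low[5]=?,low[6]=1,low[7]=1); scc=(scc[0]=0,scc[1]=?,scc[2]=1,scc[3]=?,scc[4]=?,scc[5]=?,scc[6]=?,scc[7]=?)
step 6: low=(low[0]=0,low[1]=1,low[2]=5,low[3]=1,low[4]=1,low[5]=?,low[6]=1,low[7]=1); scc=(scc[0]=0,scc[1]=?,scc[2]=1,scc[3]=?,scc[4]=?,scc[5]=?,scc[6]=?,scc[7]=?)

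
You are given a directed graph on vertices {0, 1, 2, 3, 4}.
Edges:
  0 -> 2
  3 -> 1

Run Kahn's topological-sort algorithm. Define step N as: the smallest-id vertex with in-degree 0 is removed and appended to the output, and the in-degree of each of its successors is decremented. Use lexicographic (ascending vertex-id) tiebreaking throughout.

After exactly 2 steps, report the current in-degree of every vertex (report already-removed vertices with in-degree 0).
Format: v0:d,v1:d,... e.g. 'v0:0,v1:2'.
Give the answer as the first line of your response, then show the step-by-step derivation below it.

v0:0,v1:1,v2:0,v3:0,v4:0

step 1: output 0; order=[0]; indeg=(0,1,0,0,0)
step 2: output 2; order=[0,2]; indeg=(0,1,0,0,0)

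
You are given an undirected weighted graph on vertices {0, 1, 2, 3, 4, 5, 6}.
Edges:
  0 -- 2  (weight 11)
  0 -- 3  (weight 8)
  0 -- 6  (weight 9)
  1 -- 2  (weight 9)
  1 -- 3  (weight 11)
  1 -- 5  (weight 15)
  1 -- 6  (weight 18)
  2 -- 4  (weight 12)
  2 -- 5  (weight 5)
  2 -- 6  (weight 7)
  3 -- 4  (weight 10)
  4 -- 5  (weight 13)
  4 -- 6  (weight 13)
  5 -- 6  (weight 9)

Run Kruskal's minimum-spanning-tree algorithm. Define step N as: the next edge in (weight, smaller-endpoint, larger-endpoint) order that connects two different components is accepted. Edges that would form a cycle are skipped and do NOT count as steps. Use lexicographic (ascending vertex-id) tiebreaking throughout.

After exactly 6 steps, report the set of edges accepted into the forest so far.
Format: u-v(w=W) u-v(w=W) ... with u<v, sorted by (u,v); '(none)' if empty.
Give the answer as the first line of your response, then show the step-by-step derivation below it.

0-3(w=8) 0-6(w=9) 1-2(w=9) 2-5(w=5) 2-6(w=7) 3-4(w=10)

step 1: add edge 2-5 (w=5); MST = {2-5(w=5)}
step 2: add edge 2-6 (w=7); MST = {2-5(w=5) 2-6(w=7)}
step 3: add edge 0-3 (w=8); MST = {0-3(w=8) 2-5(w=5) 2-6(w=7)}
step 4: add edge 0-6 (w=9); MST = {0-3(w=8) 0-6(w=9) 2-5(w=5) 2-6(w=7)}
step 5: add edge 1-2 (w=9); MST = {0-3(w=8) 0-6(w=9) 1-2(w=9) 2-5(w=5) 2-6(w=7)}
step 6: add edge 3-4 (w=10); MST = {0-3(w=8) 0-6(w=9) 1-2(w=9) 2-5(w=5) 2-6(w=7) 3-4(w=10)}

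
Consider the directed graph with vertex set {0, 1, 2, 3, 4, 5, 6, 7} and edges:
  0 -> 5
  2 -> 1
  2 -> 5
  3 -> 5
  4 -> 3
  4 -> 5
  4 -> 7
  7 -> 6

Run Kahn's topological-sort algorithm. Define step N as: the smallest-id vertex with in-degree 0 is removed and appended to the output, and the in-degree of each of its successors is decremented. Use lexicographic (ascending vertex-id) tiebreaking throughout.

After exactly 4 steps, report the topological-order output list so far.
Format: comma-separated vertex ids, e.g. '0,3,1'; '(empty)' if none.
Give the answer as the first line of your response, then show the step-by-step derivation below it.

0,2,1,4

step 1: output 0; order=[0]; indeg=(0,1,0,1,0,3,1,1)
step 2: output 2; order=[0,2]; indeg=(0,0,0,1,0,2,1,1)
step 3: output 1; order=[0,2,1]; indeg=(0,0,0,1,0,2,1,1)
step 4: output 4; order=[0,2,1,4]; indeg=(0,0,0,0,0,1,1,0)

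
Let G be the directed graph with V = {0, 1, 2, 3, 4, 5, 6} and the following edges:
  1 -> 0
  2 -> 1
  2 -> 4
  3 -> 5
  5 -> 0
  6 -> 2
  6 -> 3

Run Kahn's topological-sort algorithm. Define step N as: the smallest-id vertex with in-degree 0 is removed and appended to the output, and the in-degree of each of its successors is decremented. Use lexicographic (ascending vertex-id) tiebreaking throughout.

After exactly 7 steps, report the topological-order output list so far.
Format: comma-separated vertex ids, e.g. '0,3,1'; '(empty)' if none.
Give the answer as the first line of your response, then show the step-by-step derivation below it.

6,2,1,3,4,5,0

step 1: output 6; order=[6]; indeg=(2,1,0,0,1,1,0)
step 2: output 2; order=[6,2]; indeg=(2,0,0,0,0,1,0)
step 3: output 1; order=[6,2,1]; indeg=(1,0,0,0,0,1,0)
step 4: output 3; order=[6,2,1,3]; indeg=(1,0,0,0,0,0,0)
step 5: output 4; order=[6,2,1,3,4]; indeg=(1,0,0,0,0,0,0)
step 6: output 5; order=[6,2,1,3,4,5]; indeg=(0,0,0,0,0,0,0)
step 7: output 0; order=[6,2,1,3,4,5,0]; indeg=(0,0,0,0,0,0,0)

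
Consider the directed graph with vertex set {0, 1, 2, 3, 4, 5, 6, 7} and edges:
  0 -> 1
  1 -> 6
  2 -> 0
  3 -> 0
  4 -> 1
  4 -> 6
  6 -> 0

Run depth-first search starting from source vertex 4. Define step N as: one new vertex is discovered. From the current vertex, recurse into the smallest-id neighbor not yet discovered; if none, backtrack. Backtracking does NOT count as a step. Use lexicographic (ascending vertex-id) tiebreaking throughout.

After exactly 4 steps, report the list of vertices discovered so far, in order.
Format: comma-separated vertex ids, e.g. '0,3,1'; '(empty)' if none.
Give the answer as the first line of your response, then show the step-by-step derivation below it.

4,1,6,0

step 1: discover 4; path=4; order=4
step 2: discover 1; path=4>1; order=4,1
step 3: discover 6; path=4>1>6; order=4,1,6
step 4: discover 0; path=4>1>6>0; order=4,1,6,0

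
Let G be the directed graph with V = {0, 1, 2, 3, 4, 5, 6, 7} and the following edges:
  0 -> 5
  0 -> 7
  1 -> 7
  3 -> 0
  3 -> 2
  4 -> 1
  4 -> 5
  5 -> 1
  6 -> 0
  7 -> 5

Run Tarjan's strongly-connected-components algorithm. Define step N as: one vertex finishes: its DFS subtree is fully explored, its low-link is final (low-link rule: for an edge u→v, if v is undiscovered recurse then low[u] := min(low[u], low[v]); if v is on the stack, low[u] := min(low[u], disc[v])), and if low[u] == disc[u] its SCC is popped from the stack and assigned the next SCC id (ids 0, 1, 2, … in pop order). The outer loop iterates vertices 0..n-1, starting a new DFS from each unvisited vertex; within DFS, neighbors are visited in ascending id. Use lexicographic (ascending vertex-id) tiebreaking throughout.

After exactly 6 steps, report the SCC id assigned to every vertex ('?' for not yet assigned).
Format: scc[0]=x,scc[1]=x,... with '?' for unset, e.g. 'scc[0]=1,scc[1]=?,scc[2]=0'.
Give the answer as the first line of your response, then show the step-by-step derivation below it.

scc[0]=1,scc[1]=0,scc[2]=2,scc[3]=3,scc[4]=?,scc[5]=0,scc[6]=?,scc[7]=0

step 1: low=(low[0]=0,low[1]=2,low[2]=?,low[3]=?,low[4]=?,low[5]=1,low[6]=?,low[7]=1); scc=(scc[0]=?,scc[1]=?,scc[2]=?,scc[3]=?,scc[4]=?,scc[5]=?,scc[6]=?,scc[7]=?)
step 2: low=(low[0]=0,low[1]=1,low[2]=?,low[3]=?,low[4]=?,low[5]=1,low[6]=?,low[7]=1); scc=(scc[0]=?,scc[1]=?,scc[2]=?,scc[3]=?,scc[4]=?,scc[5]=?,scc[6]=?,scc[7]=?)
step 3: low=(low[0]=0,low[1]=1,low[2]=?,low[3]=?,low[4]=?,low[5]=1,low[6]=?,low[7]=1); scc=(scc[0]=?,scc[1]=0,scc[2]=?,scc[3]=?,scc[4]=?,scc[5]=0,scc[6]=?,scc[7]=0)
step 4: low=(low[0]=0,low[1]=1,low[2]=?,low[3]=?,low[4]=?,low[5]=1,low[6]=?,low[7]=1); scc=(scc[0]=1,scc[1]=0,scc[2]=?,scc[3]=?,scc[4]=?,scc[5]=0,scc[6]=?,scc[7]=0)
step 5: low=(low[0]=0,low[1]=1,low[2]=4,low[3]=?,low[4]=?,low[5]=1,low[6]=?,low[7]=1); scc=(scc[0]=1,scc[1]=0,scc[2]=2,scc[3]=?,scc[4]=?,scc[5]=0,scc[6]=?,scc[7]=0)
step 6: low=(low[0]=0,low[1]=1,low[2]=4,low[3]=5,low[4]=?,low[5]=1,low[6]=?,low[7]=1); scc=(scc[0]=1,scc[1]=0,scc[2]=2,scc[3]=3,scc[4]=?,scc[5]=0,scc[6]=?,scc[7]=0)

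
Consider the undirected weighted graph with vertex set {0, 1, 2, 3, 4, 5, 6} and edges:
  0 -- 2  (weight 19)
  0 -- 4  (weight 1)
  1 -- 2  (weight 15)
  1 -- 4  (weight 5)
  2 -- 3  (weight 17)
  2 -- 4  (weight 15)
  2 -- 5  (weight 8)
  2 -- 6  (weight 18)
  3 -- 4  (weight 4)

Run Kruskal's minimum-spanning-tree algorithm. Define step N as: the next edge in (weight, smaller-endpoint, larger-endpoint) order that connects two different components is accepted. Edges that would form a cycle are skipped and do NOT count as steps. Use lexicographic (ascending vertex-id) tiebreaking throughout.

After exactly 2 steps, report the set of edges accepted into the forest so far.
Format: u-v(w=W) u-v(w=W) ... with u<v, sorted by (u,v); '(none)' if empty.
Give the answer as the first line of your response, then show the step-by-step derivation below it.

0-4(w=1) 3-4(w=4)

step 1: add edge 0-4 (w=1); MST = {0-4(w=1)}
step 2: add edge 3-4 (w=4); MST = {0-4(w=1) 3-4(w=4)}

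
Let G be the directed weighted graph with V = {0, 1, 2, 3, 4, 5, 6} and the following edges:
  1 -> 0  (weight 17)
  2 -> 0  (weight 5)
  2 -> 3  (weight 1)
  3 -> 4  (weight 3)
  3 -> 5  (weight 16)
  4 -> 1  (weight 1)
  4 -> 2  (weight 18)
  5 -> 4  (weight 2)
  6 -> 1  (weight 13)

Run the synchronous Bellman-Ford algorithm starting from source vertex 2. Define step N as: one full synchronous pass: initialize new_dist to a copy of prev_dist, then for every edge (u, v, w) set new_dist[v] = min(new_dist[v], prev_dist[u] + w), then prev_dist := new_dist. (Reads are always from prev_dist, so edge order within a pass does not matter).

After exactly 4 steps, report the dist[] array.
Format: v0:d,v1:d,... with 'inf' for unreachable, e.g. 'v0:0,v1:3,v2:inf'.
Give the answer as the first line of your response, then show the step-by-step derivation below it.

v0:5,v1:5,v2:0,v3:1,v4:4,v5:17,v6:inf

step 1: dist = v0:5,v1:inf,v2:0,v3:1,v4:inf,v5:inf,v6:inf
step 2: dist = v0:5,v1:inf,v2:0,v3:1,v4:4,v5:17,v6:inf
step 3: dist = v0:5,v1:5,v2:0,v3:1,v4:4,v5:17,v6:inf
step 4: dist = v0:5,v1:5,v2:0,v3:1,v4:4,v5:17,v6:inf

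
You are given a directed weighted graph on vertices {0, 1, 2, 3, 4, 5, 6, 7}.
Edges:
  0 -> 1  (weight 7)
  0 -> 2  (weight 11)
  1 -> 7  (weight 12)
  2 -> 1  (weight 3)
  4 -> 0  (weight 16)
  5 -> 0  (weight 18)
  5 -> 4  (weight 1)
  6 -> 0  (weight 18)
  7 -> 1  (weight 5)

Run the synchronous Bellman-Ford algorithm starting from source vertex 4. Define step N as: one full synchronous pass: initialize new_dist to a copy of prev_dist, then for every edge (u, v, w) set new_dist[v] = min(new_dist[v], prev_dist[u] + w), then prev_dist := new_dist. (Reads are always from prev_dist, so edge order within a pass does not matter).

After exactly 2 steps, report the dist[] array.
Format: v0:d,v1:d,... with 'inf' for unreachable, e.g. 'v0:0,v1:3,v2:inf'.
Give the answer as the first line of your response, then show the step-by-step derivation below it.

v0:16,v1:23,v2:27,v3:inf,v4:0,v5:inf,v6:inf,v7:inf

step 1: dist = v0:16,v1:inf,v2:inf,v3:inf,v4:0,v5:inf,v6:inf,v7:inf
step 2: dist = v0:16,v1:23,v2:27,v3:inf,v4:0,v5:inf,v6:inf,v7:inf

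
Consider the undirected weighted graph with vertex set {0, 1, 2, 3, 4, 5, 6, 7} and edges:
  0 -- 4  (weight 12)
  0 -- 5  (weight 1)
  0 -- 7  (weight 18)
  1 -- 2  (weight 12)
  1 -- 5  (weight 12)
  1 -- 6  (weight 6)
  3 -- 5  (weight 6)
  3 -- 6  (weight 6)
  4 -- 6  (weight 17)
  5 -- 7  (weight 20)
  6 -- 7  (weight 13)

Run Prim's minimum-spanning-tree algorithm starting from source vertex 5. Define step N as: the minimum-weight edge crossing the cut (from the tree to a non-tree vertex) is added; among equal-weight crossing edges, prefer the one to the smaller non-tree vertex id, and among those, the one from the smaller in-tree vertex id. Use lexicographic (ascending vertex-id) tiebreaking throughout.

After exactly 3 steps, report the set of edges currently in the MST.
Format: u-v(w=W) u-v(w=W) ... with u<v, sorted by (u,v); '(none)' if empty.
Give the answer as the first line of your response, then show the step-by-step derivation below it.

0-5(w=1) 3-5(w=6) 3-6(w=6)

step 1: add edge 0-5 (w=1); MST = {0-5(w=1)}
step 2: add edge 3-5 (w=6); MST = {0-5(w=1) 3-5(w=6)}
step 3: add edge 3-6 (w=6); MST = {0-5(w=1) 3-5(w=6) 3-6(w=6)}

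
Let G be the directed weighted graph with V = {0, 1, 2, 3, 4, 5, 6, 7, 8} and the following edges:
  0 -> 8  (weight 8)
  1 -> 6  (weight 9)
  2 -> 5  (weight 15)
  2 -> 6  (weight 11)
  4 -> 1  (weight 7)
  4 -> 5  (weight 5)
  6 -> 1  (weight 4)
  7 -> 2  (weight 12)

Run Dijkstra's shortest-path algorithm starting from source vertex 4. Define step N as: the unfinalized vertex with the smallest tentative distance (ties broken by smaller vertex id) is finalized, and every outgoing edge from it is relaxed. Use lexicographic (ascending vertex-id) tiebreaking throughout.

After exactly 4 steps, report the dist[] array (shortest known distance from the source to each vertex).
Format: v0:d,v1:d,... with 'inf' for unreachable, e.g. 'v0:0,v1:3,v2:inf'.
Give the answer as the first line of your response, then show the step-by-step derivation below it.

v0:inf,v1:7,v2:inf,v3:inf,v4:0,v5:5,v6:16,v7:inf,v8:inf

step 1: dist = v0:inf,v1:7,v2:inf,v3:inf,v4:0,v5:5,v6:inf,v7:inf,v8:inf
step 2: dist = v0:inf,v1:7,v2:inf,v3:inf,v4:0,v5:5,v6:inf,v7:inf,v8:inf
step 3: dist = v0:inf,v1:7,v2:inf,v3:inf,v4:0,v5:5,v6:16,v7:inf,v8:inf
step 4: dist = v0:inf,v1:7,v2:inf,v3:inf,v4:0,v5:5,v6:16,v7:inf,v8:inf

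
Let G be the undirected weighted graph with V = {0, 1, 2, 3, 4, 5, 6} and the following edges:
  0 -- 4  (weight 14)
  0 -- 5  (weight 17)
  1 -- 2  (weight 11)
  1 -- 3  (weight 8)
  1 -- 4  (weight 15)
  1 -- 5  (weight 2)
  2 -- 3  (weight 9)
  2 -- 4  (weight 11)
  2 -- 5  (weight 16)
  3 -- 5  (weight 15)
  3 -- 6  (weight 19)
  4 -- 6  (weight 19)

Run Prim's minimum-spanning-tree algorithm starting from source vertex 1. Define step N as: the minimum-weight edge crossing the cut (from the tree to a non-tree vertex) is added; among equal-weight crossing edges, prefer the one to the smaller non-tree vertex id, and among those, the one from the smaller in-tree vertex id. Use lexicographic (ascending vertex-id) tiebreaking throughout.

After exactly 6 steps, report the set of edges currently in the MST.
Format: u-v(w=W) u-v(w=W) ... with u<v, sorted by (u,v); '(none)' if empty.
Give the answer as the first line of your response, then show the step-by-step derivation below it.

0-4(w=14) 1-3(w=8) 1-5(w=2) 2-3(w=9) 2-4(w=11) 3-6(w=19)

step 1: add edge 1-5 (w=2); MST = {1-5(w=2)}
step 2: add edge 1-3 (w=8); MST = {1-3(w=8) 1-5(w=2)}
step 3: add edge 2-3 (w=9); MST = {1-3(w=8) 1-5(w=2) 2-3(w=9)}
step 4: add edge 2-4 (w=11); MST = {1-3(w=8) 1-5(w=2) 2-3(w=9) 2-4(w=11)}
step 5: add edge 0-4 (w=14); MST = {0-4(w=14) 1-3(w=8) 1-5(w=2) 2-3(w=9) 2-4(w=11)}
step 6: add edge 3-6 (w=19); MST = {0-4(w=14) 1-3(w=8) 1-5(w=2) 2-3(w=9) 2-4(w=11) 3-6(w=19)}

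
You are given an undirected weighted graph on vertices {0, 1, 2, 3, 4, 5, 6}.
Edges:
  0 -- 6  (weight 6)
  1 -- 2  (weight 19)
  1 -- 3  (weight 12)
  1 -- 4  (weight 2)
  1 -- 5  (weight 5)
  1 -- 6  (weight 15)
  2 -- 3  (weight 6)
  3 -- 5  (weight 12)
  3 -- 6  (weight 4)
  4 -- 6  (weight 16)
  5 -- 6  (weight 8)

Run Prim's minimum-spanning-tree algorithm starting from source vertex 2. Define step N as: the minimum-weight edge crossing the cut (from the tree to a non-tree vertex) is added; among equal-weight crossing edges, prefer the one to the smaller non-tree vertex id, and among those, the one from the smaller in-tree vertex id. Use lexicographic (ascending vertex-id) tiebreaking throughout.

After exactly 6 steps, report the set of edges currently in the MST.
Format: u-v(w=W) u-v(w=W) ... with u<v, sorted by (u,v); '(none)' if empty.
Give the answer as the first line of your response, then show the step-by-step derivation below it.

0-6(w=6) 1-4(w=2) 1-5(w=5) 2-3(w=6) 3-6(w=4) 5-6(w=8)

step 1: add edge 2-3 (w=6); MST = {2-3(w=6)}
step 2: add edge 3-6 (w=4); MST = {2-3(w=6) 3-6(w=4)}
step 3: add edge 0-6 (w=6); MST = {0-6(w=6) 2-3(w=6) 3-6(w=4)}
step 4: add edge 5-6 (w=8); MST = {0-6(w=6) 2-3(w=6) 3-6(w=4) 5-6(w=8)}
step 5: add edge 1-5 (w=5); MST = {0-6(w=6) 1-5(w=5) 2-3(w=6) 3-6(w=4) 5-6(w=8)}
step 6: add edge 1-4 (w=2); MST = {0-6(w=6) 1-4(w=2) 1-5(w=5) 2-3(w=6) 3-6(w=4) 5-6(w=8)}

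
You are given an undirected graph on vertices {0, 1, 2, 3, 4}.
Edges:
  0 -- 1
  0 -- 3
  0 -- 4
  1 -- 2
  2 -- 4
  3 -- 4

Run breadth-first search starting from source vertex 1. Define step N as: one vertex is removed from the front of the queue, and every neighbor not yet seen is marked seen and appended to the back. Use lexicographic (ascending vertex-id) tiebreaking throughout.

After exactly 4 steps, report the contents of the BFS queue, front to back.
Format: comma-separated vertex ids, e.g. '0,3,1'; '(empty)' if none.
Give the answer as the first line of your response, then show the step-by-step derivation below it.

4

step 1: dequeue 1; queue=[0,2]; order=1
step 2: dequeue 0; queue=[2,3,4]; order=1,0
step 3: dequeue 2; queue=[3,4]; order=1,0,2
step 4: dequeue 3; queue=[4]; order=1,0,2,3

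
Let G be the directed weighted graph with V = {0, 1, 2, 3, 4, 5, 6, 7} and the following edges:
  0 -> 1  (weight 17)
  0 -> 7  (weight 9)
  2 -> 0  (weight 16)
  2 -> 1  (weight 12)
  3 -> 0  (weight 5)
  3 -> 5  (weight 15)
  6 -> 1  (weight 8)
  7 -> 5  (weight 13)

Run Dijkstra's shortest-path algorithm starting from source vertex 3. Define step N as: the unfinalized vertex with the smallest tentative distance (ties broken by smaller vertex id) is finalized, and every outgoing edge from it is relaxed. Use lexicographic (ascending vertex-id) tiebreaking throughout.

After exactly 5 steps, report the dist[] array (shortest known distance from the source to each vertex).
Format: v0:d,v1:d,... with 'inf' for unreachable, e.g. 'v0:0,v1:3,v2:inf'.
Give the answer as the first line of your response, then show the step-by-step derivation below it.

v0:5,v1:22,v2:inf,v3:0,v4:inf,v5:15,v6:inf,v7:14

step 1: dist = v0:5,v1:inf,v2:inf,v3:0,v4:inf,v5:15,v6:inf,v7:inf
step 2: dist = v0:5,v1:22,v2:inf,v3:0,v4:inf,v5:15,v6:inf,v7:14
step 3: dist = v0:5,v1:22,v2:inf,v3:0,v4:inf,v5:15,v6:inf,v7:14
step 4: dist = v0:5,v1:22,v2:inf,v3:0,v4:inf,v5:15,v6:inf,v7:14
step 5: dist = v0:5,v1:22,v2:inf,v3:0,v4:inf,v5:15,v6:inf,v7:14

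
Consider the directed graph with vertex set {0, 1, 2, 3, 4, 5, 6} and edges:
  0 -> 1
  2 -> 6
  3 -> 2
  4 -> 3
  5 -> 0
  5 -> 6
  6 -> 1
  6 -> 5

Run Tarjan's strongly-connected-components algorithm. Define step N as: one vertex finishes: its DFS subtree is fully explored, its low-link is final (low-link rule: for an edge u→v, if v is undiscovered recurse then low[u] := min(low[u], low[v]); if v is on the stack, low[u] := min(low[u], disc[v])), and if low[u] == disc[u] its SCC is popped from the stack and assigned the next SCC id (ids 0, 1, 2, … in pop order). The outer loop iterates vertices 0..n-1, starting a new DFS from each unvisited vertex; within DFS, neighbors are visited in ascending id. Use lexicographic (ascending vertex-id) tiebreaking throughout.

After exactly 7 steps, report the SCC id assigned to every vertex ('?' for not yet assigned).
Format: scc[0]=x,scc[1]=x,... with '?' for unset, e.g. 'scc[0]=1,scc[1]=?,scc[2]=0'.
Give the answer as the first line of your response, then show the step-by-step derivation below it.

scc[0]=1,scc[1]=0,scc[2]=3,scc[3]=4,scc[4]=5,scc[5]=2,scc[6]=2

step 1: low=(low[0]=0,low[1]=1,low[2]=?,low[3]=?,low[4]=?,low[5]=?,low[6]=?); scc=(scc[0]=?,scc[1]=0,scc[2]=?,scc[3]=?,scc[4]=?,scc[5]=?,scc[6]=?)
step 2: low=(low[0]=0,low[1]=1,low[2]=?,low[3]=?,low[4]=?,low[5]=?,low[6]=?); scc=(scc[0]=1,scc[1]=0,scc[2]=?,scc[3]=?,scc[4]=?,scc[5]=?,scc[6]=?)
step 3: low=(low[0]=0,low[1]=1,low[2]=2,low[3]=?,low[4]=?,low[5]=3,low[6]=3); scc=(scc[0]=1,scc[1]=0,scc[2]=?,scc[3]=?,scc[4]=?,scc[5]=?,scc[6]=?)
step 4: low=(low[0]=0,low[1]=1,low[2]=2,low[3]=?,low[4]=?,low[5]=3,low[6]=3); scc=(scc[0]=1,scc[1]=0,scc[2]=?,scc[3]=?,scc[4]=?,scc[5]=2,scc[6]=2)
step 5: low=(low[0]=0,low[1]=1,low[2]=2,low[3]=?,low[4]=?,low[5]=3,low[6]=3); scc=(scc[0]=1,scc[1]=0,scc[2]=3,scc[3]=?,scc[4]=?,scc[5]=2,scc[6]=2)
step 6: low=(low[0]=0,low[1]=1,low[2]=2,low[3]=5,low[4]=?,low[5]=3,low[6]=3); scc=(scc[0]=1,scc[1]=0,scc[2]=3,scc[3]=4,scc[4]=?,scc[5]=2,scc[6]=2)
step 7: low=(low[0]=0,low[1]=1,low[2]=2,low[3]=5,low[4]=6,low[5]=3,low[6]=3); scc=(scc[0]=1,scc[1]=0,scc[2]=3,scc[3]=4,scc[4]=5,scc[5]=2,scc[6]=2)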